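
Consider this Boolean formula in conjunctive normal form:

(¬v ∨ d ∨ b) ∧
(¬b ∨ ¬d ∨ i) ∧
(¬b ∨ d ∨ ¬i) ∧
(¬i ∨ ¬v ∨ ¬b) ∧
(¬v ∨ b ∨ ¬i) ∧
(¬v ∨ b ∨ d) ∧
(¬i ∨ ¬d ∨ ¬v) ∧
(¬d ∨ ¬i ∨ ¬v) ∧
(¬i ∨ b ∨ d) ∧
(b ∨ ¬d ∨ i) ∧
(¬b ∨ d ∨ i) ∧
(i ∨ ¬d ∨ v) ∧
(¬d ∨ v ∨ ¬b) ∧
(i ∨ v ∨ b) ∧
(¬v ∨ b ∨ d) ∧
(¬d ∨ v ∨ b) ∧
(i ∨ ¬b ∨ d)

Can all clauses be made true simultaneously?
No

No, the formula is not satisfiable.

No assignment of truth values to the variables can make all 17 clauses true simultaneously.

The formula is UNSAT (unsatisfiable).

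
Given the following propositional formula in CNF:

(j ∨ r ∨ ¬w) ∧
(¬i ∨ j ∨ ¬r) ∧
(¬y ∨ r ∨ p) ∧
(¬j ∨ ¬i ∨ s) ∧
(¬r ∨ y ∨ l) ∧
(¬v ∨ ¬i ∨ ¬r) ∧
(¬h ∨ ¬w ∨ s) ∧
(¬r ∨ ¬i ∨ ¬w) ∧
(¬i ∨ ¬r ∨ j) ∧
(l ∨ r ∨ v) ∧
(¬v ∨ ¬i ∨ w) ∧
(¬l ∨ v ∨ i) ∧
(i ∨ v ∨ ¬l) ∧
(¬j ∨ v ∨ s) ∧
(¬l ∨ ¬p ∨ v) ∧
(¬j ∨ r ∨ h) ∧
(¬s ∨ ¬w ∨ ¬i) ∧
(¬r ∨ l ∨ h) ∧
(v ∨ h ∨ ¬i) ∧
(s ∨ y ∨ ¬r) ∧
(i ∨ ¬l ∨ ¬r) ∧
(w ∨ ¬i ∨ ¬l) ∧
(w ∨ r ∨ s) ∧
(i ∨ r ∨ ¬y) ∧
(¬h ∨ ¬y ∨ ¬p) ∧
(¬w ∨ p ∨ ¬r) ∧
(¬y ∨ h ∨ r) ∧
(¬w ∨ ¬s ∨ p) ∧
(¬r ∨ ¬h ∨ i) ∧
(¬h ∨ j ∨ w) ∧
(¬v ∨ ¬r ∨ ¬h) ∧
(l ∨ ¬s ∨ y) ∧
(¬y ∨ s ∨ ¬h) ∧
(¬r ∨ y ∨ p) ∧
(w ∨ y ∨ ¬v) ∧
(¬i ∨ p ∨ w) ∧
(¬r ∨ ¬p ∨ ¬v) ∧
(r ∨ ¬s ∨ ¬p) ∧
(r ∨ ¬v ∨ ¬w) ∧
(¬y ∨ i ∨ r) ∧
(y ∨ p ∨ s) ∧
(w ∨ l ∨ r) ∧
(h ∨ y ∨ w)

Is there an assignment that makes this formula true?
No

No, the formula is not satisfiable.

No assignment of truth values to the variables can make all 43 clauses true simultaneously.

The formula is UNSAT (unsatisfiable).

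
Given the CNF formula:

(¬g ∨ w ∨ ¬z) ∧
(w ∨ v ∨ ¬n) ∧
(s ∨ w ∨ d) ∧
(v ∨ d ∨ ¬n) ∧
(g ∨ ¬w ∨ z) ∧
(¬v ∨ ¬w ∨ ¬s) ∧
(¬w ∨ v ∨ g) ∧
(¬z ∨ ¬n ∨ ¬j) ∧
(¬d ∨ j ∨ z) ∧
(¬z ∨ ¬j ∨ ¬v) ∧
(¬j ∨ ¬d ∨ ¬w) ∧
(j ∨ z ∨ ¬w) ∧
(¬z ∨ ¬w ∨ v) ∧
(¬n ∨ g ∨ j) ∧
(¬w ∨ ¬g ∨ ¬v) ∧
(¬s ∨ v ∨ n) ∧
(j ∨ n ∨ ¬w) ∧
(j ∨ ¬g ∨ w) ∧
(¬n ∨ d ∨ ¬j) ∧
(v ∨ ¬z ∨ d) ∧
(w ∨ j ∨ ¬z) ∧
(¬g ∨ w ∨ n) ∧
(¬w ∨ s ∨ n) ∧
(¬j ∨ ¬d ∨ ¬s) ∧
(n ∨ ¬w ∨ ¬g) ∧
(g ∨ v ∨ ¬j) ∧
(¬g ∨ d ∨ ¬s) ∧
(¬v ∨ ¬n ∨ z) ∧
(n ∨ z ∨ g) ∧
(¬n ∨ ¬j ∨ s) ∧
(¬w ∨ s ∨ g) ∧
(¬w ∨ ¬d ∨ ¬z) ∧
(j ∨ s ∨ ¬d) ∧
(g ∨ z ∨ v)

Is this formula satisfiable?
No

No, the formula is not satisfiable.

No assignment of truth values to the variables can make all 34 clauses true simultaneously.

The formula is UNSAT (unsatisfiable).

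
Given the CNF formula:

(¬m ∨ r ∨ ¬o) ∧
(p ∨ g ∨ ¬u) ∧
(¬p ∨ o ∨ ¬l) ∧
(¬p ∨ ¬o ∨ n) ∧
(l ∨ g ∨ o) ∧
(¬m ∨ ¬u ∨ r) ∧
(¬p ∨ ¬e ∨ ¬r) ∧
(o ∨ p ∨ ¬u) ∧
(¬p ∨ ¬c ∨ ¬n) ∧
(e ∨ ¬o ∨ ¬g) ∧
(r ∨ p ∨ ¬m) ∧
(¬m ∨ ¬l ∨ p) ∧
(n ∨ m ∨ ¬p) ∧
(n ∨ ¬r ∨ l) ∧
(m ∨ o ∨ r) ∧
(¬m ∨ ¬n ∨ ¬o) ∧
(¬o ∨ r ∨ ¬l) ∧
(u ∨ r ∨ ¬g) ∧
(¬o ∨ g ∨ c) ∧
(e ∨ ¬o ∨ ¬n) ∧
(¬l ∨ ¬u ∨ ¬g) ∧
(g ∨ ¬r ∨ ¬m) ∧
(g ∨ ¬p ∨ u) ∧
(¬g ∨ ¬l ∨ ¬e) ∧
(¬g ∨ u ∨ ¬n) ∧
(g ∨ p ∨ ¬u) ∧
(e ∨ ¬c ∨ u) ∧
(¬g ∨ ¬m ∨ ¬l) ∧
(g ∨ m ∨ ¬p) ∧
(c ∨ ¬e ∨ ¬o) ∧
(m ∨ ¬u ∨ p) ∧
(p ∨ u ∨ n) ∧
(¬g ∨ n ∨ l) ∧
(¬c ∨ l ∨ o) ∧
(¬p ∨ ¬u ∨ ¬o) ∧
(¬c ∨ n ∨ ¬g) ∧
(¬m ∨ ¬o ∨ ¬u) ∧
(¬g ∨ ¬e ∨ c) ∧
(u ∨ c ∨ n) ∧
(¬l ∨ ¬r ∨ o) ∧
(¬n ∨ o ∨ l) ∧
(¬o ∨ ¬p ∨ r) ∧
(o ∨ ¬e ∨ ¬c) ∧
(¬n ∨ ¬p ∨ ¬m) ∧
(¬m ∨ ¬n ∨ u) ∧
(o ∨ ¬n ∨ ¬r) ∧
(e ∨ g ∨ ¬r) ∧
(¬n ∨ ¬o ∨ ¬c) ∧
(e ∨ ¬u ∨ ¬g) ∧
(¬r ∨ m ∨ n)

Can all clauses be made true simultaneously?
No

No, the formula is not satisfiable.

No assignment of truth values to the variables can make all 50 clauses true simultaneously.

The formula is UNSAT (unsatisfiable).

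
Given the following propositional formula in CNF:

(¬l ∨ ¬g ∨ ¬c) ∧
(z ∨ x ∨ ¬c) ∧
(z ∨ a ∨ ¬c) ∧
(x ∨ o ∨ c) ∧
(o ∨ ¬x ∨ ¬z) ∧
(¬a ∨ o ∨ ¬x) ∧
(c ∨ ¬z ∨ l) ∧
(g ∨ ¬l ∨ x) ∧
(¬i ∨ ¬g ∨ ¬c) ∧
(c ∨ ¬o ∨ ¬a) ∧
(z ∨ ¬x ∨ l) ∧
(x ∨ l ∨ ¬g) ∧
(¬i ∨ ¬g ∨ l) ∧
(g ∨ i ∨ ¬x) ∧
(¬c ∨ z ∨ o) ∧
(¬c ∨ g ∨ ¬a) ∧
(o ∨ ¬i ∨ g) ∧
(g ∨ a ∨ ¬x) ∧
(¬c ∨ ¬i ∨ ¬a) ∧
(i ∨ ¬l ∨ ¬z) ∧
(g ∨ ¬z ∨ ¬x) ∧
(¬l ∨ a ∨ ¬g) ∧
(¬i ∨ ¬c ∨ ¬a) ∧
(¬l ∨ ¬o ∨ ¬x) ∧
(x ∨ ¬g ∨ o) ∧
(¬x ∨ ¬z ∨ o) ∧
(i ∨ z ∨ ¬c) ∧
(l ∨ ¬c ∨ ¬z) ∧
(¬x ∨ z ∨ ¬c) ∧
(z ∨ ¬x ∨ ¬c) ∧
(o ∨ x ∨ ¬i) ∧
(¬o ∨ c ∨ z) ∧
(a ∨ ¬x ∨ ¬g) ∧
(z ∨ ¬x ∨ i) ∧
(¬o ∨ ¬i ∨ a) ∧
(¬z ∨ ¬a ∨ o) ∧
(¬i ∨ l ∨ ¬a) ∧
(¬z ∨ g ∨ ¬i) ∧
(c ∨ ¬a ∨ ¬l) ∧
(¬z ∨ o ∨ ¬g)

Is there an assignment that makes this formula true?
No

No, the formula is not satisfiable.

No assignment of truth values to the variables can make all 40 clauses true simultaneously.

The formula is UNSAT (unsatisfiable).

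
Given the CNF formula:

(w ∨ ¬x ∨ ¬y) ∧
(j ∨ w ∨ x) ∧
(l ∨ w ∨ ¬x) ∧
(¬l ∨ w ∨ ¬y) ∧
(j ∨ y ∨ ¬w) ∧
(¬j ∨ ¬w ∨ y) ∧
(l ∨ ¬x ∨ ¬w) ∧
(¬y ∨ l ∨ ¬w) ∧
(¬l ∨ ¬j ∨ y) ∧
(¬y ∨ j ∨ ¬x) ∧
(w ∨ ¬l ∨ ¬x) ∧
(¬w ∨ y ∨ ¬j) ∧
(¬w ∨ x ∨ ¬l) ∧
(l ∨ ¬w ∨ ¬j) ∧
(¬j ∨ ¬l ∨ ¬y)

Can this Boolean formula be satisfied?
Yes

Yes, the formula is satisfiable.

One satisfying assignment is: l=False, y=False, x=False, w=False, j=True

Verification: With this assignment, all 15 clauses evaluate to true.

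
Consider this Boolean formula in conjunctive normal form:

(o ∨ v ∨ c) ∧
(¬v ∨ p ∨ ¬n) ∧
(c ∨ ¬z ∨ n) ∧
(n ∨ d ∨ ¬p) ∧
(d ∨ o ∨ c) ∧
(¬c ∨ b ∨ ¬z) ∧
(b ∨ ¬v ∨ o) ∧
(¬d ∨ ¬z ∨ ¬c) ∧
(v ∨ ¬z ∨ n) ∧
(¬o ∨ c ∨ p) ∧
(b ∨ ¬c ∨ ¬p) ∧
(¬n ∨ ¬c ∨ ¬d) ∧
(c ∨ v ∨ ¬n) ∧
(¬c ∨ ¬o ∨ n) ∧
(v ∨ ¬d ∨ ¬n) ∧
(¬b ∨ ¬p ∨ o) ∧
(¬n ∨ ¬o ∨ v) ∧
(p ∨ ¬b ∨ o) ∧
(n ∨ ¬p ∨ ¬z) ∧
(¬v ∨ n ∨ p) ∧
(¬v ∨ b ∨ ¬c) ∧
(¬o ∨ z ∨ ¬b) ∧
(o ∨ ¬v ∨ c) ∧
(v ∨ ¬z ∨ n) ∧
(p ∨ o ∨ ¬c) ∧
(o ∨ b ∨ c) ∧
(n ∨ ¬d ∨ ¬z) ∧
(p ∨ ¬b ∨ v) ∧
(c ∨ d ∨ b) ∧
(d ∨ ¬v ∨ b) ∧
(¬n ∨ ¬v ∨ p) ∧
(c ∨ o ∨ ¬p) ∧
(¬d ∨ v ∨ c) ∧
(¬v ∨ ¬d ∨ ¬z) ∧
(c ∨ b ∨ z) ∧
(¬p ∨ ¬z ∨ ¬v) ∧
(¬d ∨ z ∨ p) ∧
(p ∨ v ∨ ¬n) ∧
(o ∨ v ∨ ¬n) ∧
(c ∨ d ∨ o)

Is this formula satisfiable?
No

No, the formula is not satisfiable.

No assignment of truth values to the variables can make all 40 clauses true simultaneously.

The formula is UNSAT (unsatisfiable).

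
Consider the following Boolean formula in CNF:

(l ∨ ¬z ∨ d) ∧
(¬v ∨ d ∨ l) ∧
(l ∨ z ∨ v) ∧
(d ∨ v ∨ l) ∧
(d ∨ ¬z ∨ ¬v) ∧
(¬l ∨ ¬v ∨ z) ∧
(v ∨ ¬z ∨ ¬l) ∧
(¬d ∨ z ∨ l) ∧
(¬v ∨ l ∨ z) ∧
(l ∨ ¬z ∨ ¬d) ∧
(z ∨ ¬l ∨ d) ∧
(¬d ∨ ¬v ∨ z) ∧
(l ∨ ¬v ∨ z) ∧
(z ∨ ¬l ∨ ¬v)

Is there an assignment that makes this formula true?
Yes

Yes, the formula is satisfiable.

One satisfying assignment is: z=False, l=True, v=False, d=True

Verification: With this assignment, all 14 clauses evaluate to true.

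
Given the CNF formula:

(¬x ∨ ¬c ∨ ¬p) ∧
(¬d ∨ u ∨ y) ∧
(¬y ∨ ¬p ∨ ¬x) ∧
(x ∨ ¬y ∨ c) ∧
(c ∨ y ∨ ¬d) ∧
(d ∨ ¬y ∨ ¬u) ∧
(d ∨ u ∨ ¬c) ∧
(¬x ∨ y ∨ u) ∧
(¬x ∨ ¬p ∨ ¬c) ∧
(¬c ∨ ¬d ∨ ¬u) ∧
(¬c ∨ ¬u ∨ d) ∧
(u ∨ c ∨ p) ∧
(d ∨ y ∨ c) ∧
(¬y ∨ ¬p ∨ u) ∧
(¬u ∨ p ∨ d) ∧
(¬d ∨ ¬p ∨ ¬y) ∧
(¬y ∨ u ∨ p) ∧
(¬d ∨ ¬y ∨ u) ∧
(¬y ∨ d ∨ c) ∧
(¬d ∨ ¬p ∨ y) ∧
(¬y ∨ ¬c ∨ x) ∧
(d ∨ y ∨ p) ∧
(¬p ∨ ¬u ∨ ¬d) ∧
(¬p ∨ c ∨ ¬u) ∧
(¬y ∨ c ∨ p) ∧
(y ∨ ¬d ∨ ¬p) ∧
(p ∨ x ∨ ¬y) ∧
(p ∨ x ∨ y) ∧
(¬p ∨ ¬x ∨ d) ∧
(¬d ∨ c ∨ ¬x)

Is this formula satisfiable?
No

No, the formula is not satisfiable.

No assignment of truth values to the variables can make all 30 clauses true simultaneously.

The formula is UNSAT (unsatisfiable).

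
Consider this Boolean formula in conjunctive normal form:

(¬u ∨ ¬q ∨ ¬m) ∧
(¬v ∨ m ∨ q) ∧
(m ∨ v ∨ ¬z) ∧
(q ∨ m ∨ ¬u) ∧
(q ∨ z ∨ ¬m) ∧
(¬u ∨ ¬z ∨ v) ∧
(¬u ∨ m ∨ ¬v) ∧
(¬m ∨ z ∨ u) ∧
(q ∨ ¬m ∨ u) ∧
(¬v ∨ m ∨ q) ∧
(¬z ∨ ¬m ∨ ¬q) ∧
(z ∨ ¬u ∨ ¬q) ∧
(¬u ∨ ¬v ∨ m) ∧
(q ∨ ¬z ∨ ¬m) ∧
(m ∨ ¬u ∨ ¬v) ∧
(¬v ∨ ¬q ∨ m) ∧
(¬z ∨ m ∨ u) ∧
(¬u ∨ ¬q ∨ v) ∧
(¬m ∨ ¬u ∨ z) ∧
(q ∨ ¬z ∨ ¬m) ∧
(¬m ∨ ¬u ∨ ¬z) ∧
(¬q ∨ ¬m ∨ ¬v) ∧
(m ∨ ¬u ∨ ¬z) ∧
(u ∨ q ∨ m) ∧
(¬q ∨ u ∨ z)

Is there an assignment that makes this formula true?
No

No, the formula is not satisfiable.

No assignment of truth values to the variables can make all 25 clauses true simultaneously.

The formula is UNSAT (unsatisfiable).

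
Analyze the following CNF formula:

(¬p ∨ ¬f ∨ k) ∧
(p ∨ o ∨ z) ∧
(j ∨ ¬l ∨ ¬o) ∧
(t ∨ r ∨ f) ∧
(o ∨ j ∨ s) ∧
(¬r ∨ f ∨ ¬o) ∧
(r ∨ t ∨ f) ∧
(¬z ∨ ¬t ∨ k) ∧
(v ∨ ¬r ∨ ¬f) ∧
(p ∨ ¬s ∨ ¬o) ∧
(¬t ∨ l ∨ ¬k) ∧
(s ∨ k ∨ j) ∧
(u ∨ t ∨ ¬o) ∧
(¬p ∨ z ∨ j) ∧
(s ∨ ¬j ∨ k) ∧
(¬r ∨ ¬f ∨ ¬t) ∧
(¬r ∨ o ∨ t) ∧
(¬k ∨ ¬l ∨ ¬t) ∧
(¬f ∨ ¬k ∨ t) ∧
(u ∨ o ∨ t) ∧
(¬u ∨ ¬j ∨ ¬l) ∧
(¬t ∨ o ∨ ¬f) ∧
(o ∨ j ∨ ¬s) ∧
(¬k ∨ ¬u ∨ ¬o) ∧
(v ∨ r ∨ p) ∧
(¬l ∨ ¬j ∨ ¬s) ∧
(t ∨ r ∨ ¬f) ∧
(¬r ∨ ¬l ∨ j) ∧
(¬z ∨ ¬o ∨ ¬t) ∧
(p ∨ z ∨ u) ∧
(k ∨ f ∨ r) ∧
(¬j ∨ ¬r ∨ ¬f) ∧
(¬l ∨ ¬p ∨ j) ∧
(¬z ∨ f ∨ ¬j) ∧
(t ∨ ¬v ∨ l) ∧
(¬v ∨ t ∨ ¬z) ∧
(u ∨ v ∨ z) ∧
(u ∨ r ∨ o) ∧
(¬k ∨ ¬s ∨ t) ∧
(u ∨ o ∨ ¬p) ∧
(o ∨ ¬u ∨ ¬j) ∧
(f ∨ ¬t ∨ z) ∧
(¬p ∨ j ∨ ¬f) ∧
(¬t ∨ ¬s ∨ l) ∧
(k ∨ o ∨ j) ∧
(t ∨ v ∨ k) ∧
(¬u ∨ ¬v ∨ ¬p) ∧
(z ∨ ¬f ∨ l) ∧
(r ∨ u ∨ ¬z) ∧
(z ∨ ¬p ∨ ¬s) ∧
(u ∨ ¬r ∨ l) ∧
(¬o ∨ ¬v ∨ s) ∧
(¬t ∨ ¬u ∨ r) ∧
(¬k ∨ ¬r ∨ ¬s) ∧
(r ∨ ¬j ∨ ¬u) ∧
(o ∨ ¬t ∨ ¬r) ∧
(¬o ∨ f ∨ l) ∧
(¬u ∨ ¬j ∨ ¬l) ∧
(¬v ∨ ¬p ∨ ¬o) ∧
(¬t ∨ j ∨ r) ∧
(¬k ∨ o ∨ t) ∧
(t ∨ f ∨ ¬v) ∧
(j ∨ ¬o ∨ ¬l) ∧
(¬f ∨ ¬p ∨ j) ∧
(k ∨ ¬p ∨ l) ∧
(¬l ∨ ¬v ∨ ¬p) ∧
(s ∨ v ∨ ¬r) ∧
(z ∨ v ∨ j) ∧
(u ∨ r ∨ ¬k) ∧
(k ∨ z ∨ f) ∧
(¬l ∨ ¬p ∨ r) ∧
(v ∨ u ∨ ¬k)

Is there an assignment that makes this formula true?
No

No, the formula is not satisfiable.

No assignment of truth values to the variables can make all 72 clauses true simultaneously.

The formula is UNSAT (unsatisfiable).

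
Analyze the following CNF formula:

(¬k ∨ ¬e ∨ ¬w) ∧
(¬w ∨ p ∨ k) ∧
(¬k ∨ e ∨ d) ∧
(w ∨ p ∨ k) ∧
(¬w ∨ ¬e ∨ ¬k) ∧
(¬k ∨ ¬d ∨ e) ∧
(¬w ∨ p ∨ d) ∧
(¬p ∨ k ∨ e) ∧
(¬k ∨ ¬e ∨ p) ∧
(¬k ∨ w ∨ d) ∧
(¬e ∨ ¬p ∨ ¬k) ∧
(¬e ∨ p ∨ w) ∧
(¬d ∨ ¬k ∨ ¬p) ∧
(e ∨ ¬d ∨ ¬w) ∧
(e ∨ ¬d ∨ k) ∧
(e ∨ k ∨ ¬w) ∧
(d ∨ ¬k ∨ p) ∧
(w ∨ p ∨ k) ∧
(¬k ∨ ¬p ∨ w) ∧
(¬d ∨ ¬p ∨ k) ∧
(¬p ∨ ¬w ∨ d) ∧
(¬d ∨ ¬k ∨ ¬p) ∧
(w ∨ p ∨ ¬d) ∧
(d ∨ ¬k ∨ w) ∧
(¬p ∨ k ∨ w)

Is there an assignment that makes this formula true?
No

No, the formula is not satisfiable.

No assignment of truth values to the variables can make all 25 clauses true simultaneously.

The formula is UNSAT (unsatisfiable).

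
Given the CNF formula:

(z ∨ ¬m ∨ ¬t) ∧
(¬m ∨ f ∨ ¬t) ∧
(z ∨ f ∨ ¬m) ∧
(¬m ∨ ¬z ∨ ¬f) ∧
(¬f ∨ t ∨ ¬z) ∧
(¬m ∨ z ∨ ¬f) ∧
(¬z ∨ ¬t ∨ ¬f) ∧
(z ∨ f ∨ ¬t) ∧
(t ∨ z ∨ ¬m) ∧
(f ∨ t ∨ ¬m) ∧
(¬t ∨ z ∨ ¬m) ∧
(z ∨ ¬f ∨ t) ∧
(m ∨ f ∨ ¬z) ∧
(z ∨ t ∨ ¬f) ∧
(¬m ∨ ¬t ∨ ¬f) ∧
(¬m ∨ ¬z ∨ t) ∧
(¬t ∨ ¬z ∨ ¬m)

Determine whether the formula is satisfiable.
Yes

Yes, the formula is satisfiable.

One satisfying assignment is: f=False, t=False, z=False, m=False

Verification: With this assignment, all 17 clauses evaluate to true.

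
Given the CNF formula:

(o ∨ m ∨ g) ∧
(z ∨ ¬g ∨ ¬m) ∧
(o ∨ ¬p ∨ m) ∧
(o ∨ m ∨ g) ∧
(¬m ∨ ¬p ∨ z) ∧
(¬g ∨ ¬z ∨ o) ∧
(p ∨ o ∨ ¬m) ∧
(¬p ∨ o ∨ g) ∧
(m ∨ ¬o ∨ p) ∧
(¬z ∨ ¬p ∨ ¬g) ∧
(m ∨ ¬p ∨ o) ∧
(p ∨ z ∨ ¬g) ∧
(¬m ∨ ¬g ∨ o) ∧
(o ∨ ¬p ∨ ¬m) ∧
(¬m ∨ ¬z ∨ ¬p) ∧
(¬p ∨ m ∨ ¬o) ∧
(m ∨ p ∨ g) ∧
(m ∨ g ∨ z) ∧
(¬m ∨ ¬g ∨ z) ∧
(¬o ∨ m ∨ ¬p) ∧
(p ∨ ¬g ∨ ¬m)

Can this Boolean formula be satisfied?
Yes

Yes, the formula is satisfiable.

One satisfying assignment is: m=True, o=True, p=False, g=False, z=False

Verification: With this assignment, all 21 clauses evaluate to true.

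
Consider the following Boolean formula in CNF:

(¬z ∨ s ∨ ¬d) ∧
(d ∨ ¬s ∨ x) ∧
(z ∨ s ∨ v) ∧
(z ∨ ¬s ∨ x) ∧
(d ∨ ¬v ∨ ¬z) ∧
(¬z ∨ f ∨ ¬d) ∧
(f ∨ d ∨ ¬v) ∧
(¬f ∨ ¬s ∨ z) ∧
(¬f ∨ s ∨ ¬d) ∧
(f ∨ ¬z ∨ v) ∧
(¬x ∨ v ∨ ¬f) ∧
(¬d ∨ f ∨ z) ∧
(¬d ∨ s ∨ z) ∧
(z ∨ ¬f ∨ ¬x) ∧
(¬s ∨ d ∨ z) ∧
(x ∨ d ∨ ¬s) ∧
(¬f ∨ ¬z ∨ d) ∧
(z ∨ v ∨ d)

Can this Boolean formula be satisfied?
Yes

Yes, the formula is satisfiable.

One satisfying assignment is: x=False, s=True, d=True, f=True, v=False, z=True

Verification: With this assignment, all 18 clauses evaluate to true.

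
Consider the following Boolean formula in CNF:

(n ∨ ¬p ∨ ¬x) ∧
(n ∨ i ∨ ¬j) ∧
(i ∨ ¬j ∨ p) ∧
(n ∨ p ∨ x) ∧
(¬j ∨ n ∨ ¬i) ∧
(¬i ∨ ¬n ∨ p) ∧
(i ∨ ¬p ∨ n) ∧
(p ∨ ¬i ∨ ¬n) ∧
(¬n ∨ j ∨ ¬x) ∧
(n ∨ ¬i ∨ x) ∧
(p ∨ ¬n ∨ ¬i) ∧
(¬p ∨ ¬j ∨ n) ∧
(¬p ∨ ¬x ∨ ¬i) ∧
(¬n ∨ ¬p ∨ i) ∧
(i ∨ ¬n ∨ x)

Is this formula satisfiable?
Yes

Yes, the formula is satisfiable.

One satisfying assignment is: n=True, i=True, x=False, p=True, j=False

Verification: With this assignment, all 15 clauses evaluate to true.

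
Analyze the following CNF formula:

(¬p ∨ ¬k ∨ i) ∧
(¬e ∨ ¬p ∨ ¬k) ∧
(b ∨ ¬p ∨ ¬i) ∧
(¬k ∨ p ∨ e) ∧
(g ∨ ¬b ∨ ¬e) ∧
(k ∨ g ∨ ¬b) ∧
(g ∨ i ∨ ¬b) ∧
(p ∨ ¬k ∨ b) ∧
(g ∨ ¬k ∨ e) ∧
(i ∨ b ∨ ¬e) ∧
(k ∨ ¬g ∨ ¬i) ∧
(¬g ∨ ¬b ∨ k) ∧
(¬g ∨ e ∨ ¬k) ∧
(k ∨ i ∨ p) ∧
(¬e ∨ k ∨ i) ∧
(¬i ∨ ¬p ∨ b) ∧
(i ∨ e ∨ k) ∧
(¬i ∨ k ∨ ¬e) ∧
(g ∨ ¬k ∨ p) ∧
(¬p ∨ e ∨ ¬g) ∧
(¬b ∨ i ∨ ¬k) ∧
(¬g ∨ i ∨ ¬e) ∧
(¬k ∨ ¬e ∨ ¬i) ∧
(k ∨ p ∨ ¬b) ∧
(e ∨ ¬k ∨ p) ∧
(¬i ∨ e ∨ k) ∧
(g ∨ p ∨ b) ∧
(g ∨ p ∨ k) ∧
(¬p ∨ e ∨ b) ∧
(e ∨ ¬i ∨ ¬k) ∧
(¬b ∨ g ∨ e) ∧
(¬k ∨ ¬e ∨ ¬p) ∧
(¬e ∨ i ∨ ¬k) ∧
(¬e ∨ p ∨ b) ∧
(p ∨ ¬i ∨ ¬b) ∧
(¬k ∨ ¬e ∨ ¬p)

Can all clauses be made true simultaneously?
No

No, the formula is not satisfiable.

No assignment of truth values to the variables can make all 36 clauses true simultaneously.

The formula is UNSAT (unsatisfiable).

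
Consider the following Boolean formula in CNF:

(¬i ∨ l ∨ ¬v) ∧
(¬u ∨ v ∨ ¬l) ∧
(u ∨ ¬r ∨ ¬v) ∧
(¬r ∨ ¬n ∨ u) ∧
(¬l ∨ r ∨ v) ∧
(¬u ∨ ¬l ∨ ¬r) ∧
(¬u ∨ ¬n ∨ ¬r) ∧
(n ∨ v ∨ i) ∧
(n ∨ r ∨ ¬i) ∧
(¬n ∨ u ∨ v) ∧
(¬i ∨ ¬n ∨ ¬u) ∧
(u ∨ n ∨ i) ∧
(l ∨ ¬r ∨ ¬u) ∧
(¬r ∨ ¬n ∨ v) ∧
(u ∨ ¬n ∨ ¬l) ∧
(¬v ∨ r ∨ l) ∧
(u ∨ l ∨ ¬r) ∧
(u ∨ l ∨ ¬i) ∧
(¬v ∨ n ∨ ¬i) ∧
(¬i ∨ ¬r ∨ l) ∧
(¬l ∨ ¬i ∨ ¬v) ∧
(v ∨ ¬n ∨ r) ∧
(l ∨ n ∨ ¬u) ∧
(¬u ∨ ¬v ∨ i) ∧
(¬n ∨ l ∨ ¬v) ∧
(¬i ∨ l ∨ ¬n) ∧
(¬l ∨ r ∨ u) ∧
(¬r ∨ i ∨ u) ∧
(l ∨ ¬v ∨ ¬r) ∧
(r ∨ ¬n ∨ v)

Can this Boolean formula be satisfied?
Yes

Yes, the formula is satisfiable.

One satisfying assignment is: n=False, u=False, l=True, v=False, r=True, i=True

Verification: With this assignment, all 30 clauses evaluate to true.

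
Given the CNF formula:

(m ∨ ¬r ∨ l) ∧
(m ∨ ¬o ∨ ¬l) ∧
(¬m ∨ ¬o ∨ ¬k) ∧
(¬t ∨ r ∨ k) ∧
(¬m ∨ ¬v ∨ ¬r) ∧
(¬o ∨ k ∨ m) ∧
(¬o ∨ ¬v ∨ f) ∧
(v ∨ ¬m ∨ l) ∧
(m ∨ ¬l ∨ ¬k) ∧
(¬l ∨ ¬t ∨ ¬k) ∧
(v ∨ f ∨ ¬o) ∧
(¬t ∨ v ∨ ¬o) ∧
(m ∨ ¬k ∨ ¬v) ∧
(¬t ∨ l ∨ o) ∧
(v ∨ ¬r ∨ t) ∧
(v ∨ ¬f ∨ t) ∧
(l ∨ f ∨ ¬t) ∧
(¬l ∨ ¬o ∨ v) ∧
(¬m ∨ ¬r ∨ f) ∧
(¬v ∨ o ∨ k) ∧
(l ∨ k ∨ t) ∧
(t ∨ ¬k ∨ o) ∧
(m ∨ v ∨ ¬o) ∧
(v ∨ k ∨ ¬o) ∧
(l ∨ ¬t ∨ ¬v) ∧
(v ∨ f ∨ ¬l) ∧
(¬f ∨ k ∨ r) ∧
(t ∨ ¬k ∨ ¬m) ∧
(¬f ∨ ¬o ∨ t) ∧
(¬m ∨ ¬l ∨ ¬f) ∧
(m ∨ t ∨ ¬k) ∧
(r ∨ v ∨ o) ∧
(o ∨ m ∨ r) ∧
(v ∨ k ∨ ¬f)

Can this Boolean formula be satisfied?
No

No, the formula is not satisfiable.

No assignment of truth values to the variables can make all 34 clauses true simultaneously.

The formula is UNSAT (unsatisfiable).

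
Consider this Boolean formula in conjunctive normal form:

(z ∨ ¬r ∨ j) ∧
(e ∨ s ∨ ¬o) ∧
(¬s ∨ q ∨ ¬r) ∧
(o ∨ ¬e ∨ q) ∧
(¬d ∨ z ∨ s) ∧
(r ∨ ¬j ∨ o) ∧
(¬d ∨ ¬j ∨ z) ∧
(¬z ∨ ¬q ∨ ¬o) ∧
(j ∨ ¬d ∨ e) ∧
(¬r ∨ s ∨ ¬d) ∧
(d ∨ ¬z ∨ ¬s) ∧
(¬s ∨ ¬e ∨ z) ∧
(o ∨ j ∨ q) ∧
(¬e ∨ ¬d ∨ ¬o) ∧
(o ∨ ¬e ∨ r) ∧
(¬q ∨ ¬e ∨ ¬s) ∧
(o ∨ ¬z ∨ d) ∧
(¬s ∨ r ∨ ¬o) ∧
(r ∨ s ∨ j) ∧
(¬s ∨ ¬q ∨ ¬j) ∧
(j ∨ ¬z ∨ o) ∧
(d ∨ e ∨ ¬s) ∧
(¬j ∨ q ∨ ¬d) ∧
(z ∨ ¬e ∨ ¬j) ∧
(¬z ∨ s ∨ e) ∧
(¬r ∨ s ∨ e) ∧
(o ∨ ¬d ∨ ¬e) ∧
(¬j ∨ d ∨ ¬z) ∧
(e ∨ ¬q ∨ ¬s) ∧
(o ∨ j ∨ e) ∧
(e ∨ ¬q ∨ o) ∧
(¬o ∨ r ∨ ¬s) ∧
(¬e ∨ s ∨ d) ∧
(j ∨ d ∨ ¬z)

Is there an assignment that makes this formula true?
No

No, the formula is not satisfiable.

No assignment of truth values to the variables can make all 34 clauses true simultaneously.

The formula is UNSAT (unsatisfiable).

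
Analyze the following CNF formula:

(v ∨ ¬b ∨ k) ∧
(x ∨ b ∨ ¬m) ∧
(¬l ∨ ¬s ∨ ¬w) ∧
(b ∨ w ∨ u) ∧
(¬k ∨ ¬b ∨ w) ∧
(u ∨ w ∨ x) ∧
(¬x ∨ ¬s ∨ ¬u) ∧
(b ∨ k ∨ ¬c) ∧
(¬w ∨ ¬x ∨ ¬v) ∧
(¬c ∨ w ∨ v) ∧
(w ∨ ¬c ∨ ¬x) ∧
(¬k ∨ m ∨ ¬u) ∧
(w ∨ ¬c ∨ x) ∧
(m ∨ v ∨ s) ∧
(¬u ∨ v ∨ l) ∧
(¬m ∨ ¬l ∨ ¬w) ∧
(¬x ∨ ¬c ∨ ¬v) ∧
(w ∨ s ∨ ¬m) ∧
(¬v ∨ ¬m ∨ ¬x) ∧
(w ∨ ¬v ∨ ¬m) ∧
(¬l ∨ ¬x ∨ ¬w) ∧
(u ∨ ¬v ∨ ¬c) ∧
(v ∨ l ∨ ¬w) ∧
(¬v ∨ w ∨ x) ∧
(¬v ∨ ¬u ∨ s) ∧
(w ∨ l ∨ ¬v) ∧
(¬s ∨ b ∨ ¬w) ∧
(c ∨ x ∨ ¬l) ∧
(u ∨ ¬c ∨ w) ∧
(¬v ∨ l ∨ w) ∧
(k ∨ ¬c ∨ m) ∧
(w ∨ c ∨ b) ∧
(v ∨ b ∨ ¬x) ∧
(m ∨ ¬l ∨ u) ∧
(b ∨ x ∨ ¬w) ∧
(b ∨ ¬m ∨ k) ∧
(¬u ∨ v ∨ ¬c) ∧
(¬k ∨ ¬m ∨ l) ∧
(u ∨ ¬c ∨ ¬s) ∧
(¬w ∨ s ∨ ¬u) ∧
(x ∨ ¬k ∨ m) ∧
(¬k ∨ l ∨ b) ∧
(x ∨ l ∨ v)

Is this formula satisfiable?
Yes

Yes, the formula is satisfiable.

One satisfying assignment is: m=False, l=False, b=True, k=False, c=False, w=True, u=True, v=True, x=False, s=True

Verification: With this assignment, all 43 clauses evaluate to true.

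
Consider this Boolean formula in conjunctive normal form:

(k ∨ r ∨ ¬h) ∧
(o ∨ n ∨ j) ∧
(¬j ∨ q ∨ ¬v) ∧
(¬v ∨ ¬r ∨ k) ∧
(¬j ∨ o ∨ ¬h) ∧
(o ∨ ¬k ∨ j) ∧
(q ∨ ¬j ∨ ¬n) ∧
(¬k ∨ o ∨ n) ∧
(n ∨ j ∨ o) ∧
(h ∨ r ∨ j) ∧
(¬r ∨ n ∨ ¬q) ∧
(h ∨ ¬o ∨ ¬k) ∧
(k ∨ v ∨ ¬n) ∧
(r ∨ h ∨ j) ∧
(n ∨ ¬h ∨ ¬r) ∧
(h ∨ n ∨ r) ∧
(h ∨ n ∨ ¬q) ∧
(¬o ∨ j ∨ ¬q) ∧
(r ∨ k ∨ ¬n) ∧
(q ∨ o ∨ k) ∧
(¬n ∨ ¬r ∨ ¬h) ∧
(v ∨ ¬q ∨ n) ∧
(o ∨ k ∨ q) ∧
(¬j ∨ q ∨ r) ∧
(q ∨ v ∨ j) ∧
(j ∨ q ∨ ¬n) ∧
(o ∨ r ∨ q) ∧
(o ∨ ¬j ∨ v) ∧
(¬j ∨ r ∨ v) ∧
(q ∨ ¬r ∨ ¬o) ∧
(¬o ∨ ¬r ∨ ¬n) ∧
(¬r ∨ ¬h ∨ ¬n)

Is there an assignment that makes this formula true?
Yes

Yes, the formula is satisfiable.

One satisfying assignment is: v=True, o=True, r=False, q=False, h=True, j=False, n=False, k=True

Verification: With this assignment, all 32 clauses evaluate to true.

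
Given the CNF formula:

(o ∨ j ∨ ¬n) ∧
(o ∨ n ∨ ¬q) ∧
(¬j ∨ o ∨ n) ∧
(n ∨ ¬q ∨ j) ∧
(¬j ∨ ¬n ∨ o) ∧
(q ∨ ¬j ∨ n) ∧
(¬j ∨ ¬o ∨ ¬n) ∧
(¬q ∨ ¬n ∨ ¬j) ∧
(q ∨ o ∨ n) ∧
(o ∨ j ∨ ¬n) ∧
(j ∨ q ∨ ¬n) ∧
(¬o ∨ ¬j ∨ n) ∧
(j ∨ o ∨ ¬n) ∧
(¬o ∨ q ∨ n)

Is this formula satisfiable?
Yes

Yes, the formula is satisfiable.

One satisfying assignment is: n=True, q=True, j=False, o=True

Verification: With this assignment, all 14 clauses evaluate to true.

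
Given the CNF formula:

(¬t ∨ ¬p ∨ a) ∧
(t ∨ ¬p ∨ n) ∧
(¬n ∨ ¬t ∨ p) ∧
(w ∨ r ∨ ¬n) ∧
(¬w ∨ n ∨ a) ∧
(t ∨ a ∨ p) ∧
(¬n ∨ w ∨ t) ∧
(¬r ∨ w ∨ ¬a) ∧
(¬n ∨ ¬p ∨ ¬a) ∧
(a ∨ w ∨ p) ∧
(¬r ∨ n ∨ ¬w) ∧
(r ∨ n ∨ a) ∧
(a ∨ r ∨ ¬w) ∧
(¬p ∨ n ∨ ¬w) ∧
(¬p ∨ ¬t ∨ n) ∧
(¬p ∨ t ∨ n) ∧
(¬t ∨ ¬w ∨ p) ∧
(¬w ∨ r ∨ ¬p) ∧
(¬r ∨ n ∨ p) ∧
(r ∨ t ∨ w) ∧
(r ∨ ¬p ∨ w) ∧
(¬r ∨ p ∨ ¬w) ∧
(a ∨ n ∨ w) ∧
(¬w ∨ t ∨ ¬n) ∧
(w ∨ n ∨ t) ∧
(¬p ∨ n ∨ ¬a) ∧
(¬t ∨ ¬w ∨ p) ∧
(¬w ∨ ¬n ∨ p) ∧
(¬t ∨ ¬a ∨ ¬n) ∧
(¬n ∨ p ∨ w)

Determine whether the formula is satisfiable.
Yes

Yes, the formula is satisfiable.

One satisfying assignment is: p=False, t=True, r=False, w=False, a=True, n=False

Verification: With this assignment, all 30 clauses evaluate to true.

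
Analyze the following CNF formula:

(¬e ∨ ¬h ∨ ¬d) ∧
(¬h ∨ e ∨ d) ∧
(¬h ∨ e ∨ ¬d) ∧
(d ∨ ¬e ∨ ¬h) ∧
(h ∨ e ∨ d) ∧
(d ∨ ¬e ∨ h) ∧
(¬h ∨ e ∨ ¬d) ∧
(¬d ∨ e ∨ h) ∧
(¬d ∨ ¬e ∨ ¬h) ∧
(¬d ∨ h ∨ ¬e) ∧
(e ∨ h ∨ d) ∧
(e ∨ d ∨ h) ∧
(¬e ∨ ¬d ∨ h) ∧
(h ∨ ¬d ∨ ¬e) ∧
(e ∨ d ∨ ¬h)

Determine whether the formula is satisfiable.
No

No, the formula is not satisfiable.

No assignment of truth values to the variables can make all 15 clauses true simultaneously.

The formula is UNSAT (unsatisfiable).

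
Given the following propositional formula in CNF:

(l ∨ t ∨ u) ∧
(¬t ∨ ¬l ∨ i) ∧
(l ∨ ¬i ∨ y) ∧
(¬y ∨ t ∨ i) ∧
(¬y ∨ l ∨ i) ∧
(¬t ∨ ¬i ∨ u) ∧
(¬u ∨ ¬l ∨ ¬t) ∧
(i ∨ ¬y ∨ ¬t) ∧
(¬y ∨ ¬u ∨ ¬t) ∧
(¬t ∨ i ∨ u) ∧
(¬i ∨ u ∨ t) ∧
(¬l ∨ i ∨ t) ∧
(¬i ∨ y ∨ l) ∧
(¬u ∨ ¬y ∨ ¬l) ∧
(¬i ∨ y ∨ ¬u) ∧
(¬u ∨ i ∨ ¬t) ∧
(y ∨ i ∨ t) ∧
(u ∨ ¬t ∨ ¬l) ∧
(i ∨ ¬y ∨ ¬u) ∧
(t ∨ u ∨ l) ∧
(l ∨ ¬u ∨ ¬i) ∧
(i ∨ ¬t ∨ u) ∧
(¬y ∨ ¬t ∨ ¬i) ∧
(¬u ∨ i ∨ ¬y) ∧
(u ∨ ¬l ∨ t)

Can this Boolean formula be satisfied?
No

No, the formula is not satisfiable.

No assignment of truth values to the variables can make all 25 clauses true simultaneously.

The formula is UNSAT (unsatisfiable).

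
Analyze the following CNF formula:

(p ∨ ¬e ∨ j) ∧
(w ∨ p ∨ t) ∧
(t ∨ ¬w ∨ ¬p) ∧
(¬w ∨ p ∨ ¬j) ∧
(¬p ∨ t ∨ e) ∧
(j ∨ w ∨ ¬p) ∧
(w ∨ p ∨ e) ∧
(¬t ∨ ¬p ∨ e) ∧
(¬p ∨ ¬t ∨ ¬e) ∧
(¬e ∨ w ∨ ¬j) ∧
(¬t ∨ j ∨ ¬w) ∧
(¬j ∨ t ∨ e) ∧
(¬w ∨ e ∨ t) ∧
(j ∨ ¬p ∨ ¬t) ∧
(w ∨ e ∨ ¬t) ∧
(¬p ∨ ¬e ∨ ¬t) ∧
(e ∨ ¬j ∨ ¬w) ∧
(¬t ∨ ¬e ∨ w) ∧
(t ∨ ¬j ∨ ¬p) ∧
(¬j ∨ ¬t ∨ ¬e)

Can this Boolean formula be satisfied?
No

No, the formula is not satisfiable.

No assignment of truth values to the variables can make all 20 clauses true simultaneously.

The formula is UNSAT (unsatisfiable).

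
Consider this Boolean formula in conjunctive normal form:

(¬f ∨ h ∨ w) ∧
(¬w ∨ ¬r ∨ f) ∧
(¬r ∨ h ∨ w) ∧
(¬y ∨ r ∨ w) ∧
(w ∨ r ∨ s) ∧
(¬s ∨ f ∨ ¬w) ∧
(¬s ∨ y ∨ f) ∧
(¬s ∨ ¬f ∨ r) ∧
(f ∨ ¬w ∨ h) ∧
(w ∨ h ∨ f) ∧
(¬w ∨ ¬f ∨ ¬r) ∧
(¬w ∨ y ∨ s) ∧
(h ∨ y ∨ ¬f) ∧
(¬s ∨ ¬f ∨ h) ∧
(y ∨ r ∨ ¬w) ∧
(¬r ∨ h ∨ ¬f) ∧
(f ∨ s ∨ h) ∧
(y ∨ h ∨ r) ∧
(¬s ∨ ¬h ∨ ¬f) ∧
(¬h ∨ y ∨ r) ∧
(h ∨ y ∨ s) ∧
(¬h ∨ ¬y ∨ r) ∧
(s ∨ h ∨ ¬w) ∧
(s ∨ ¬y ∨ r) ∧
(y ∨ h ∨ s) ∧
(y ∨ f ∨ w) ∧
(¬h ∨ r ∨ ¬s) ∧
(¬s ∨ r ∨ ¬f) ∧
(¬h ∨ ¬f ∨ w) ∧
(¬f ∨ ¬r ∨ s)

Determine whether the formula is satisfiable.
Yes

Yes, the formula is satisfiable.

One satisfying assignment is: r=True, h=True, y=True, w=False, f=False, s=True

Verification: With this assignment, all 30 clauses evaluate to true.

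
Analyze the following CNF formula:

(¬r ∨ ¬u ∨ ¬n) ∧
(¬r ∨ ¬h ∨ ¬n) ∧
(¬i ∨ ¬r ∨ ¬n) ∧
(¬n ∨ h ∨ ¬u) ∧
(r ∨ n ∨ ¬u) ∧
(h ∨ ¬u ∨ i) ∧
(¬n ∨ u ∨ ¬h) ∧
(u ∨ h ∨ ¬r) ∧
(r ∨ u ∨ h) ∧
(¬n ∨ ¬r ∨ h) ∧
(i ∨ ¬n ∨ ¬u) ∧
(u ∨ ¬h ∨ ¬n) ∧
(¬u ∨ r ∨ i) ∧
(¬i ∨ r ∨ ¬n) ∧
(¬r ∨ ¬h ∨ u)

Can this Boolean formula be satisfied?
Yes

Yes, the formula is satisfiable.

One satisfying assignment is: h=True, r=False, i=False, u=False, n=False

Verification: With this assignment, all 15 clauses evaluate to true.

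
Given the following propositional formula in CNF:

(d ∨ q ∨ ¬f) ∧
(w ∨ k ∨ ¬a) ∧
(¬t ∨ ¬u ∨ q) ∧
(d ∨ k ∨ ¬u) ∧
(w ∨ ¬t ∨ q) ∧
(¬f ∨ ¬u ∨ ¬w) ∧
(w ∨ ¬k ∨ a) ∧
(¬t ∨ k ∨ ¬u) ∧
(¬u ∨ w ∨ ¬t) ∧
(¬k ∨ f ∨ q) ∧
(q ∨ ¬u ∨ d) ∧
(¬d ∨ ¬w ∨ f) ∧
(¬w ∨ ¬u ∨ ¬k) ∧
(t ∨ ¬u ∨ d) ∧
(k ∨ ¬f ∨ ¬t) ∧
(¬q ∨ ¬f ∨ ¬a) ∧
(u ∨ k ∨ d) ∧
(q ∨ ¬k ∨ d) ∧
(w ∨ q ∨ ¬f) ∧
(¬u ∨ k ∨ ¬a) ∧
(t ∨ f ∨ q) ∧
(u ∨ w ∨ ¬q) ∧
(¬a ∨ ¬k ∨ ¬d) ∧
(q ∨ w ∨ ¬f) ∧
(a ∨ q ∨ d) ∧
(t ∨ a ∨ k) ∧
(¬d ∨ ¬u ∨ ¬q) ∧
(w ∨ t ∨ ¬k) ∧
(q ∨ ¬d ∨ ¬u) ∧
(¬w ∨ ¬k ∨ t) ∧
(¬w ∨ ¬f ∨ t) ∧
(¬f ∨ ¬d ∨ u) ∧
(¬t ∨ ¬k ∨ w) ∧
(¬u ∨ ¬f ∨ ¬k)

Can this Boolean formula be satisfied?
Yes

Yes, the formula is satisfiable.

One satisfying assignment is: t=True, q=True, w=True, d=False, a=False, u=False, f=True, k=True

Verification: With this assignment, all 34 clauses evaluate to true.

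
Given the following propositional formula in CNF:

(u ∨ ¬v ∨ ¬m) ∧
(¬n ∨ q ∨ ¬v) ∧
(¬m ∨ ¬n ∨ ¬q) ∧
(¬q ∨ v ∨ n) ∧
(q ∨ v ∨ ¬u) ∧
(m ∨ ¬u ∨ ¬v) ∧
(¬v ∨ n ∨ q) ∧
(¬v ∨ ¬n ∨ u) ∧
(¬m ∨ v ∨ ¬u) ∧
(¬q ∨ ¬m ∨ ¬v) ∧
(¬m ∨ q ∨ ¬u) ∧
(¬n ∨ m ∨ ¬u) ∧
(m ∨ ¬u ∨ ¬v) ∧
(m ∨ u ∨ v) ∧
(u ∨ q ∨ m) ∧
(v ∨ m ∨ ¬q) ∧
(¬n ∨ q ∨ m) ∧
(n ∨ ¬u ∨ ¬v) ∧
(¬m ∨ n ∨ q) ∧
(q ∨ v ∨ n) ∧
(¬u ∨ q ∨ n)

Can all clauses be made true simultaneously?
Yes

Yes, the formula is satisfiable.

One satisfying assignment is: v=True, u=False, m=False, n=False, q=True

Verification: With this assignment, all 21 clauses evaluate to true.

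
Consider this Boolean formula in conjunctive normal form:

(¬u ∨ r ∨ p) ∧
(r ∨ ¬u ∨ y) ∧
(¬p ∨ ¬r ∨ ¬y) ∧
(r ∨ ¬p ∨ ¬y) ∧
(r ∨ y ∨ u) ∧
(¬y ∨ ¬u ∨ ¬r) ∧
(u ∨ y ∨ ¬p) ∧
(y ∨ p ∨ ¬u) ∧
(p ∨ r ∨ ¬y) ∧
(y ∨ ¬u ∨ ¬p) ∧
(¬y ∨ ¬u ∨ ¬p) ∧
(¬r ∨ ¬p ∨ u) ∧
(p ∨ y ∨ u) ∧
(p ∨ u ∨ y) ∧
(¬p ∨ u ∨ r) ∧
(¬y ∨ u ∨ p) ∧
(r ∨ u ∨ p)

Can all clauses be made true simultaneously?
No

No, the formula is not satisfiable.

No assignment of truth values to the variables can make all 17 clauses true simultaneously.

The formula is UNSAT (unsatisfiable).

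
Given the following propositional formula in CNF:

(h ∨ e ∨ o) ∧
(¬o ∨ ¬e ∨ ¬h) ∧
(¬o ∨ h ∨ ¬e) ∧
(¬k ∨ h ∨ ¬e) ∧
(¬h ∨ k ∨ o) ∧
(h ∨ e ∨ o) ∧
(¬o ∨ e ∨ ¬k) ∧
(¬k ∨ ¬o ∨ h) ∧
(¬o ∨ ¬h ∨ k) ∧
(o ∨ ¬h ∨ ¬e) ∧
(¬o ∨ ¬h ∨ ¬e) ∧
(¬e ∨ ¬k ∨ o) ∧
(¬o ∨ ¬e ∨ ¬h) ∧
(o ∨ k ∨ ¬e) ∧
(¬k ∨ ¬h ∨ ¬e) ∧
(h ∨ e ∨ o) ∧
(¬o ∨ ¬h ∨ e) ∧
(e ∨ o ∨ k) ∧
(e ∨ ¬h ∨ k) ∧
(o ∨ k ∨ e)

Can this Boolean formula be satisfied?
Yes

Yes, the formula is satisfiable.

One satisfying assignment is: k=False, e=False, h=False, o=True

Verification: With this assignment, all 20 clauses evaluate to true.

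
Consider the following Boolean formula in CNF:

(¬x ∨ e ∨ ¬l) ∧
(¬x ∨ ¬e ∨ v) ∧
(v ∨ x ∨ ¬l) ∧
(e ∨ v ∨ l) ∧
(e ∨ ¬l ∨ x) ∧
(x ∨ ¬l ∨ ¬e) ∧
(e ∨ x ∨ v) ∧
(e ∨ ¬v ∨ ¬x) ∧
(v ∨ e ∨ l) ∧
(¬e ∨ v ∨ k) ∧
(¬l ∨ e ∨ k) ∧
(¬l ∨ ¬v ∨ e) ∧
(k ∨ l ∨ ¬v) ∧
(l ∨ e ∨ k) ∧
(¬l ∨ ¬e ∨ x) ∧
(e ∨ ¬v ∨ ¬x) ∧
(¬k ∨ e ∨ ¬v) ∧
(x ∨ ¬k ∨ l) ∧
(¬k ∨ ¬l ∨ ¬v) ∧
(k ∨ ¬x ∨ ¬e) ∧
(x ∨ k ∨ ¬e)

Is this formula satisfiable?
Yes

Yes, the formula is satisfiable.

One satisfying assignment is: e=True, x=True, k=True, l=False, v=True

Verification: With this assignment, all 21 clauses evaluate to true.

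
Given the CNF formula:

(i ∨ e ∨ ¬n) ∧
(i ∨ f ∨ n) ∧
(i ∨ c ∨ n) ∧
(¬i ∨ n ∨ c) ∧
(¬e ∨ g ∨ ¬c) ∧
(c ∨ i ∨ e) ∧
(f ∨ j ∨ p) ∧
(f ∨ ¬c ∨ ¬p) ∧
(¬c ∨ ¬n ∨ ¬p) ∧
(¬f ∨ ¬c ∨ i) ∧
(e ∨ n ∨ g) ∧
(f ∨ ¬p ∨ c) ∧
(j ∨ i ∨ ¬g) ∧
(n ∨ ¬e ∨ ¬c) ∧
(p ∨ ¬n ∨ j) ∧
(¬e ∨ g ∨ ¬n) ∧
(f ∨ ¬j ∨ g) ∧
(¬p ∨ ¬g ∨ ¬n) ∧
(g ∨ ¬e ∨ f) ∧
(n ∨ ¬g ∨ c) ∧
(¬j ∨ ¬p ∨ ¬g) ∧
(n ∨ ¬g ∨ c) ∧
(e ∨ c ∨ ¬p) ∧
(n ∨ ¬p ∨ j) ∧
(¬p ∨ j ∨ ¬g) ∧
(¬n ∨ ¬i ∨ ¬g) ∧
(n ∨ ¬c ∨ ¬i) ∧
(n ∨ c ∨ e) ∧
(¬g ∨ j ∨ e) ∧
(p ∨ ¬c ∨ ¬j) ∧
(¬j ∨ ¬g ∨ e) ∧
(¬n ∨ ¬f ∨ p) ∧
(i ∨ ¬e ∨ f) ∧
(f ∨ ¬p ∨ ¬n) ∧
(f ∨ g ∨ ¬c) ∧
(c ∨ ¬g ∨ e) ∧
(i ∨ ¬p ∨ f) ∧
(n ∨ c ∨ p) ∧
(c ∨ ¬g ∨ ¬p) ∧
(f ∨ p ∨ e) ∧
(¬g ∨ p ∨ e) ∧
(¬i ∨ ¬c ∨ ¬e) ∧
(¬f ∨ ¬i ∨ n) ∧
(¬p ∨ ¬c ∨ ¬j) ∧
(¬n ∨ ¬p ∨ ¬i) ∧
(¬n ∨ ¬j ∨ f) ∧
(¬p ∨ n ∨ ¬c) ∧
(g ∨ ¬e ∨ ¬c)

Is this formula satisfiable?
No

No, the formula is not satisfiable.

No assignment of truth values to the variables can make all 48 clauses true simultaneously.

The formula is UNSAT (unsatisfiable).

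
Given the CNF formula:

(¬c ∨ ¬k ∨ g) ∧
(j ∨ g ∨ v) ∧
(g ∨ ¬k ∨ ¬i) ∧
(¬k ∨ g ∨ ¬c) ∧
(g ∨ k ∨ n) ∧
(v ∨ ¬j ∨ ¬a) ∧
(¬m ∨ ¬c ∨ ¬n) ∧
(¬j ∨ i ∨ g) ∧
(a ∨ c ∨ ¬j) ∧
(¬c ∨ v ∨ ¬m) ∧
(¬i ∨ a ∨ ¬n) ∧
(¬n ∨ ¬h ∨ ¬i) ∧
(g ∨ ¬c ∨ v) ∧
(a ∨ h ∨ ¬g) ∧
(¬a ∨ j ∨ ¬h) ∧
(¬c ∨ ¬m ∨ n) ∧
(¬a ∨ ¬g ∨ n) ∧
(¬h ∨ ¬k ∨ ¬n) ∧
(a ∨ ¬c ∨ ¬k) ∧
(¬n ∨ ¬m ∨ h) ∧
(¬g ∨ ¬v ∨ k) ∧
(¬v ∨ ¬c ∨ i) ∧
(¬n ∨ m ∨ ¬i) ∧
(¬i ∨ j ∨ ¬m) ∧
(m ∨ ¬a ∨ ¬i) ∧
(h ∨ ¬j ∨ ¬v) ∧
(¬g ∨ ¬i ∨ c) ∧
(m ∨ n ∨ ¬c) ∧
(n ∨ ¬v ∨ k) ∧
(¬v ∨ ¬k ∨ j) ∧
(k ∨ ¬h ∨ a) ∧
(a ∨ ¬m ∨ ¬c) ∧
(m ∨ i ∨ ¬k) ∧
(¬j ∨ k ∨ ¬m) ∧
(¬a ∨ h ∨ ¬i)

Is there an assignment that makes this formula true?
Yes

Yes, the formula is satisfiable.

One satisfying assignment is: k=False, i=False, a=False, h=False, c=False, n=True, g=False, j=False, m=False, v=True

Verification: With this assignment, all 35 clauses evaluate to true.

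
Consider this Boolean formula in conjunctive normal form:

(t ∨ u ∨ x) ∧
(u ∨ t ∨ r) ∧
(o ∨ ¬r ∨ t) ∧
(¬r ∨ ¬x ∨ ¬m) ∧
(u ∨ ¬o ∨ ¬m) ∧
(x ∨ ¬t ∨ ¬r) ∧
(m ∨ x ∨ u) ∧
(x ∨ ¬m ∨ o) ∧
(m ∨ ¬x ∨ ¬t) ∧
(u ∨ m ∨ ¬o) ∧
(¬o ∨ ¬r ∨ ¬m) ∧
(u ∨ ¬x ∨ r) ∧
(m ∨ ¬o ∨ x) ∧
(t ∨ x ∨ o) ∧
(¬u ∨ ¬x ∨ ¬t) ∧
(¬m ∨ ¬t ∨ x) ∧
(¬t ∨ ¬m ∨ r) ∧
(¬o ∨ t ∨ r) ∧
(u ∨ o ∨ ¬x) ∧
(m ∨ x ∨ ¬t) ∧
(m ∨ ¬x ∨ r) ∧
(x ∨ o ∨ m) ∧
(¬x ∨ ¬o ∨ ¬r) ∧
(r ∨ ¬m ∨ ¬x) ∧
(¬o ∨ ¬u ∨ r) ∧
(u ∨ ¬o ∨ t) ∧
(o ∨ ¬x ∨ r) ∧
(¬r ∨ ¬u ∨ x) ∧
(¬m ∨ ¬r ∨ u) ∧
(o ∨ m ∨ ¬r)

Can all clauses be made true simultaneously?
No

No, the formula is not satisfiable.

No assignment of truth values to the variables can make all 30 clauses true simultaneously.

The formula is UNSAT (unsatisfiable).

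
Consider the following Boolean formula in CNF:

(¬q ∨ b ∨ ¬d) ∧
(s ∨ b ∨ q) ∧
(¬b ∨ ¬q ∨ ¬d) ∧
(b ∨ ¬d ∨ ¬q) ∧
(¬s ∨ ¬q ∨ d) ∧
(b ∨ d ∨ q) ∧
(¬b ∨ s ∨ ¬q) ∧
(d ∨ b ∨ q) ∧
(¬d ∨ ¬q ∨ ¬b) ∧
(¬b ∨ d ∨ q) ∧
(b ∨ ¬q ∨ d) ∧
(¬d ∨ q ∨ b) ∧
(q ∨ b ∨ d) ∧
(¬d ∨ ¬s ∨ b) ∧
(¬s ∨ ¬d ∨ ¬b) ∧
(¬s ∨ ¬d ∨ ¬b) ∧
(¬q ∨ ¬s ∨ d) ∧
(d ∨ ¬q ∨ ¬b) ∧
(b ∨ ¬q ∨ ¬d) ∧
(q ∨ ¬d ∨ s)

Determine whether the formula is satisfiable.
No

No, the formula is not satisfiable.

No assignment of truth values to the variables can make all 20 clauses true simultaneously.

The formula is UNSAT (unsatisfiable).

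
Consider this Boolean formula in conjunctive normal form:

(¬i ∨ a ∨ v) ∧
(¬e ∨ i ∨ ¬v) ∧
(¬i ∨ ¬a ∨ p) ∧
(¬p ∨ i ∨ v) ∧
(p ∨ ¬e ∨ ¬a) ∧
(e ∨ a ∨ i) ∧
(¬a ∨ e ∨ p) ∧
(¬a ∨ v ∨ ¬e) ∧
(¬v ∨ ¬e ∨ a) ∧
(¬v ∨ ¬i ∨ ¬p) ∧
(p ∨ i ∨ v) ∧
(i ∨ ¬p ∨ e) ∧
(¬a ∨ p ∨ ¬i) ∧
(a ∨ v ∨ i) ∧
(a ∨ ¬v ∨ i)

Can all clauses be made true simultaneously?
Yes

Yes, the formula is satisfiable.

One satisfying assignment is: a=False, p=False, i=True, v=True, e=False

Verification: With this assignment, all 15 clauses evaluate to true.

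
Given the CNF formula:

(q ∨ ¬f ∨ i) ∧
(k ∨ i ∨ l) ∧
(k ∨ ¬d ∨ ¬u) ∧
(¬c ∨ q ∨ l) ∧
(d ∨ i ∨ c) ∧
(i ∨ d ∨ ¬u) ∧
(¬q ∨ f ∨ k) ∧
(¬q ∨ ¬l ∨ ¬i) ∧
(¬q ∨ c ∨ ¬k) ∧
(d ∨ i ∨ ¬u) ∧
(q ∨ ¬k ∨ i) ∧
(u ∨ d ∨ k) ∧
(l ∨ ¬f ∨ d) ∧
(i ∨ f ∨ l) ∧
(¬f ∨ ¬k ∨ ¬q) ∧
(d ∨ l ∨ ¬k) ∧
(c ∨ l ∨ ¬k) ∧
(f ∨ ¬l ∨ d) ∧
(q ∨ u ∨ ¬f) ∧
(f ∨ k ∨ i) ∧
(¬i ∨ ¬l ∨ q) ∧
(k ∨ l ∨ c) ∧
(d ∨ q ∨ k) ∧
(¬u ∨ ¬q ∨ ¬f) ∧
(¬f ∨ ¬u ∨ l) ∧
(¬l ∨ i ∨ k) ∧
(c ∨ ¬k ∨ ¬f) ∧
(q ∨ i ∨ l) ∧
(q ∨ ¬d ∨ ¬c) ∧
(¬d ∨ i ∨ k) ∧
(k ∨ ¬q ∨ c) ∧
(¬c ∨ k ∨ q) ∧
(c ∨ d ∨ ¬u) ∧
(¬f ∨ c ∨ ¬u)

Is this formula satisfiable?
Yes

Yes, the formula is satisfiable.

One satisfying assignment is: k=False, c=True, f=True, q=True, l=False, d=True, u=False, i=True

Verification: With this assignment, all 34 clauses evaluate to true.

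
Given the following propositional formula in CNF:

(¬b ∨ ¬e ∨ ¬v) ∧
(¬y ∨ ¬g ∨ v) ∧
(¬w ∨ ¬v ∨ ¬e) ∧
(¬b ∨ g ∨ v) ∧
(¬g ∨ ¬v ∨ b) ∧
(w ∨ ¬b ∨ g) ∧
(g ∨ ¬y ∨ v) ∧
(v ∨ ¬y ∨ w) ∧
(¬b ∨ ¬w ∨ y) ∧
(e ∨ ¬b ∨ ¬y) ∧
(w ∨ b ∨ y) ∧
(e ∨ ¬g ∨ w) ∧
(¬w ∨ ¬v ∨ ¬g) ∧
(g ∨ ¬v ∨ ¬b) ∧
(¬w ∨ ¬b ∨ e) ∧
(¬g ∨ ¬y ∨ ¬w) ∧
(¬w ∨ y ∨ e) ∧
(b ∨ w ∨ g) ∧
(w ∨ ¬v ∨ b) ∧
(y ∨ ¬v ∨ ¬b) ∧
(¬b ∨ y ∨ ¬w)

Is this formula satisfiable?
Yes

Yes, the formula is satisfiable.

One satisfying assignment is: v=False, b=True, w=False, y=False, e=True, g=True

Verification: With this assignment, all 21 clauses evaluate to true.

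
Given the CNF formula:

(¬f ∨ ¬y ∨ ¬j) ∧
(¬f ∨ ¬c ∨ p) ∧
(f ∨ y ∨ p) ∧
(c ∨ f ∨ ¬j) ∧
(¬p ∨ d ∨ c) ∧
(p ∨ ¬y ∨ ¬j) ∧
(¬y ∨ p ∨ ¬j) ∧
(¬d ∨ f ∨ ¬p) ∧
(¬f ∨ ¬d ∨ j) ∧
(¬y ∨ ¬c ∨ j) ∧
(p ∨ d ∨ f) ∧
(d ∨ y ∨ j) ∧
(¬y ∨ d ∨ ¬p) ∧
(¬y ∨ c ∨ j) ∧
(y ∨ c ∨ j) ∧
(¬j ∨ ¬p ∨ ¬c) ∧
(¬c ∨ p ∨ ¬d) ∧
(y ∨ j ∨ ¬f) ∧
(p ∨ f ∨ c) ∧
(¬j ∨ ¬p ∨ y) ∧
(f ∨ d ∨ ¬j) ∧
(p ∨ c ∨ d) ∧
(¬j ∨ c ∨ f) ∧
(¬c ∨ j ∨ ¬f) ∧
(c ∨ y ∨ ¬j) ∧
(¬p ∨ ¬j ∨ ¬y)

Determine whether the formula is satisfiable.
No

No, the formula is not satisfiable.

No assignment of truth values to the variables can make all 26 clauses true simultaneously.

The formula is UNSAT (unsatisfiable).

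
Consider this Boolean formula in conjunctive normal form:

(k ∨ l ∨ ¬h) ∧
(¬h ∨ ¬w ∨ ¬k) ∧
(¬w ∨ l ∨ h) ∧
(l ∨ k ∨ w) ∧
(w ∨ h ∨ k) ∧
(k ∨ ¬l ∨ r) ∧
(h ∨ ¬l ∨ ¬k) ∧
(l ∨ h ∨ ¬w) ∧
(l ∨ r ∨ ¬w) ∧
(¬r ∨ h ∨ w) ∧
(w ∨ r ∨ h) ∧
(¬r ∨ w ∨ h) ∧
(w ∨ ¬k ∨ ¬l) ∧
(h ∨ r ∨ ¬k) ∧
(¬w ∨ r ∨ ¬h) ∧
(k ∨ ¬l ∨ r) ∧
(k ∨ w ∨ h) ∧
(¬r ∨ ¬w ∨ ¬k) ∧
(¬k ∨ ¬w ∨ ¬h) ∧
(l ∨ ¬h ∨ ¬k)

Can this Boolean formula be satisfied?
Yes

Yes, the formula is satisfiable.

One satisfying assignment is: k=False, w=True, r=True, l=True, h=False

Verification: With this assignment, all 20 clauses evaluate to true.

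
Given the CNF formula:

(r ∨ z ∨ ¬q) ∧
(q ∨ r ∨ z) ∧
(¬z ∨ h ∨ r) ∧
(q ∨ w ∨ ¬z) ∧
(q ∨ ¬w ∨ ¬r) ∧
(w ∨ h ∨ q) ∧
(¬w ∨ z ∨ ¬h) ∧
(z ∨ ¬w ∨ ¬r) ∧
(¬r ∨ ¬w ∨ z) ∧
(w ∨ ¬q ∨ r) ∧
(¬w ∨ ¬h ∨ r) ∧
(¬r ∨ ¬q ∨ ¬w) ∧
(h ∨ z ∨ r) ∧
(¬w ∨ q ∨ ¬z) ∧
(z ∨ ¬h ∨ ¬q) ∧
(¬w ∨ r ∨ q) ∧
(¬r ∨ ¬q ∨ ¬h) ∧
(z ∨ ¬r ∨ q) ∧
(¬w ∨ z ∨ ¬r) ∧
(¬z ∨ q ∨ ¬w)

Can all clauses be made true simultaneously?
Yes

Yes, the formula is satisfiable.

One satisfying assignment is: h=False, z=True, q=True, w=False, r=True

Verification: With this assignment, all 20 clauses evaluate to true.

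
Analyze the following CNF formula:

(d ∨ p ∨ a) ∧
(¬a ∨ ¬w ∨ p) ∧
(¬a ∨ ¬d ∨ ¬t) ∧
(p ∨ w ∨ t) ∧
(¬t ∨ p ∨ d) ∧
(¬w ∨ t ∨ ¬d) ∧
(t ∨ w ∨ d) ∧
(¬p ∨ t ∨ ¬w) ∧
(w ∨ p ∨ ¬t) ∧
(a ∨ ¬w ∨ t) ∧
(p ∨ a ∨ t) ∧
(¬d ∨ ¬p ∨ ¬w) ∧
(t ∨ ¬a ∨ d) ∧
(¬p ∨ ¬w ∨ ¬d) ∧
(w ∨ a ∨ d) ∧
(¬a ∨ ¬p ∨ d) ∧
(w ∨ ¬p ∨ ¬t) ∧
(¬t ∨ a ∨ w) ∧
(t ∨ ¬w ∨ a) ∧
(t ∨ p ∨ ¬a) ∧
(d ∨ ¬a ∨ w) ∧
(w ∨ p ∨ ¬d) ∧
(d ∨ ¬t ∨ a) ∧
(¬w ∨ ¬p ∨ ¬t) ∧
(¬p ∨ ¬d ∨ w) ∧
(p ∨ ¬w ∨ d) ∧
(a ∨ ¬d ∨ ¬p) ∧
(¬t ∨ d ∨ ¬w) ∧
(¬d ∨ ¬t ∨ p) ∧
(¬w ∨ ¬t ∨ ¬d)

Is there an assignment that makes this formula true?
No

No, the formula is not satisfiable.

No assignment of truth values to the variables can make all 30 clauses true simultaneously.

The formula is UNSAT (unsatisfiable).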